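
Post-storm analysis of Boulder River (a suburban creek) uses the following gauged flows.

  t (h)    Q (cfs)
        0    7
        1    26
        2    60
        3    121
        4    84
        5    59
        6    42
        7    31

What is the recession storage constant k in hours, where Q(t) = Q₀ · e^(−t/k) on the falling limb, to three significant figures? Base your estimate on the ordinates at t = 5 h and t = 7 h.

On the falling limb, Q drops from 59 to 31 cfs between t = 5 h and t = 7 h (Δt = 2 h).
k = −Δt / ln(Q₂/Q₁) = −2 / ln(31/59) = 3.11 h.

k ≈ 3.11 h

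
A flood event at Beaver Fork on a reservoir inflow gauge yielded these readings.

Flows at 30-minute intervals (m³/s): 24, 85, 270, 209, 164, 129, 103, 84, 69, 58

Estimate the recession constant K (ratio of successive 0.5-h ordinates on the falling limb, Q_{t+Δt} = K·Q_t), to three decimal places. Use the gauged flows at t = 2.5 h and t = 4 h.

K ≈ 0.812

Using the recession-limb readings at t = 2.5 h and t = 4 h: Q falls from 129 to 69 m³/s over 3 intervals.
K = (Q₂/Q₁)^(1/3) = (69/129)^(1/3) = 0.812.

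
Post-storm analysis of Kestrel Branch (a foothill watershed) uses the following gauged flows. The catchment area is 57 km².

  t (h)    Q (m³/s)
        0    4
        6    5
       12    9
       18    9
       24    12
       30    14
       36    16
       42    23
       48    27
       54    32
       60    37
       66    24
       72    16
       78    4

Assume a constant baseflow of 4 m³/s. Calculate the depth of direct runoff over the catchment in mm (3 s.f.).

Direct runoff: 0.0, 1.0, 5.0, 5.0, 8.0, 10.0, 12.0, 19.0, 23.0, 28.0, 33.0, 20.0, 12.0, 0.0 m³/s; ΣQ_DR = 176.0 m³/s.
V = ΣQ_DR · Δt = 176.0 × 21600 s = 3.802 × 10^6 m³.
Over A = 57 km², depth = V / A = 66.7 mm.

d ≈ 66.7 mm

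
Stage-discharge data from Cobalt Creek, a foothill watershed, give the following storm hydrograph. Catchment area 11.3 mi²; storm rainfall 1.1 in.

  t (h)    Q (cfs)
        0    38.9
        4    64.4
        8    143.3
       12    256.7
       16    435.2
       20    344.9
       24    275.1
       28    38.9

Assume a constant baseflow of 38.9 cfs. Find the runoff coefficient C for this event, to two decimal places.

ΣQ_DR = 1286 cfs; V = ΣQ_DR·Δt = 1.852 × 10^7 ft³.
Runoff depth d = V / A = 0.7055 in.
C = d / P = 0.7055 / 1.1 = 0.64.

C ≈ 0.64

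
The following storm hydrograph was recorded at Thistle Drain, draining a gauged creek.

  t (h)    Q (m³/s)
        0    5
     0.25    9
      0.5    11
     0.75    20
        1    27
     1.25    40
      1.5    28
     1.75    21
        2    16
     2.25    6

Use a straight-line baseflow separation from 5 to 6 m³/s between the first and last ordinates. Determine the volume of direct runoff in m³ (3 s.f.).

Direct-runoff ordinates (Q − Q_b): 0.00, 3.89, 5.78, 14.67, 21.56, 34.44, 22.33, 15.22, 10.11, 0.00 m³/s.
ΣQ_DR = 128.0 m³/s.
With Δt = 0.25 h = 900 s, V = ΣQ_DR · Δt = 128.0 × 900 = 1.15 × 10^5 m³.

V ≈ 1.15 × 10^5 m³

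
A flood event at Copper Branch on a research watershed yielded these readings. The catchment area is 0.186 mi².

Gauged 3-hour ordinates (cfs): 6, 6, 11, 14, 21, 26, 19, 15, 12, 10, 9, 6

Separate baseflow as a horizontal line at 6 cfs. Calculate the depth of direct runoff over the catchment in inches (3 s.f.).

Direct runoff: 0.0, 0.0, 5.0, 8.0, 15.0, 20.0, 13.0, 9.0, 6.0, 4.0, 3.0, 0.0 cfs; ΣQ_DR = 83.00 cfs.
V = ΣQ_DR · Δt = 83.00 × 10800 s = 8.964 × 10^5 ft³.
Over A = 0.186 mi², depth = V / A = 2.07 in.

d ≈ 2.07 in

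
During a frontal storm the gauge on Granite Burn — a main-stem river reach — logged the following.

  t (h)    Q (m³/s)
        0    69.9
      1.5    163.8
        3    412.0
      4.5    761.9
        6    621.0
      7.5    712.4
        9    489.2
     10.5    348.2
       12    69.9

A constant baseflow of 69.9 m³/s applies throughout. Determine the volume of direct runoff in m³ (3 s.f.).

Direct-runoff ordinates (Q − Q_b): 0.0, 93.9, 342.1, 692.0, 551.1, 642.5, 419.3, 278.3, 0.0 m³/s.
ΣQ_DR = 3019 m³/s.
With Δt = 1.5 h = 5400 s, V = ΣQ_DR · Δt = 3019 × 5400 = 1.63 × 10^7 m³.

V ≈ 1.63 × 10^7 m³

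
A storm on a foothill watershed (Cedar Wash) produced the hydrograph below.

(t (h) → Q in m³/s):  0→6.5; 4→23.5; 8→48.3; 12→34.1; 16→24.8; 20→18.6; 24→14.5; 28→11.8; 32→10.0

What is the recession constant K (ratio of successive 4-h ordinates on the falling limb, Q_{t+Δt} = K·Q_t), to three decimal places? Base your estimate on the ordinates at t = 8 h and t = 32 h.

K ≈ 0.769

Using the recession-limb readings at t = 8 h and t = 32 h: Q falls from 48.3 to 10.0 m³/s over 6 intervals.
K = (Q₂/Q₁)^(1/6) = (10.0/48.3)^(1/6) = 0.769.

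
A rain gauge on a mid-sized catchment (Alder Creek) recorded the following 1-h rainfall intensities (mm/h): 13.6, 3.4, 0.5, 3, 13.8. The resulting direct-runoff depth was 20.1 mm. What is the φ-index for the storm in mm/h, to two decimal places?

Only the 2 blocks with intensity above φ contribute runoff: 13.6, 13.8 mm/h.
Σ(I−φ)·Δt = d  ⇒  (13.6+13.8 − 2φ)·1 = 20.1
φ = (27.40 − 20.1/1) / 2 = 3.65 mm/h.

φ ≈ 3.65 mm/h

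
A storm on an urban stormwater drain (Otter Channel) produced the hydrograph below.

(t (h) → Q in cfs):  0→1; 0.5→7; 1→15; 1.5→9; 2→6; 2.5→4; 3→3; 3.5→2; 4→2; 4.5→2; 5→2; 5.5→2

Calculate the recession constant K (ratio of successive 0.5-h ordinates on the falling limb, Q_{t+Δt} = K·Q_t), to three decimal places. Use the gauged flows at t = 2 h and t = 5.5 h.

K ≈ 0.855

Using the recession-limb readings at t = 2 h and t = 5.5 h: Q falls from 6 to 2 cfs over 7 intervals.
K = (Q₂/Q₁)^(1/7) = (2/6)^(1/7) = 0.855.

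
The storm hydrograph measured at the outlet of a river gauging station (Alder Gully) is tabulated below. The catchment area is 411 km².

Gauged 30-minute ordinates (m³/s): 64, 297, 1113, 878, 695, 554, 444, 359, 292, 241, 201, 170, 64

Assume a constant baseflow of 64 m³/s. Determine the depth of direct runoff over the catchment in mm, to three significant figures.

Direct runoff: 0.0, 233.0, 1049.0, 814.0, 631.0, 490.0, 380.0, 295.0, 228.0, 177.0, 137.0, 106.0, 0.0 m³/s; ΣQ_DR = 4540 m³/s.
V = ΣQ_DR · Δt = 4540 × 1800 s = 8.172 × 10^6 m³.
Over A = 411 km², depth = V / A = 19.9 mm.

d ≈ 19.9 mm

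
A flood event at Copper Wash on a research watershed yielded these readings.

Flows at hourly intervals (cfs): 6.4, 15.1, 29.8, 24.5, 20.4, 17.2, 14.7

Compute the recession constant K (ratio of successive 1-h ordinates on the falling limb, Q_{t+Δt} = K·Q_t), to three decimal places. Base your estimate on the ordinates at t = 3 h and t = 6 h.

Using the recession-limb readings at t = 3 h and t = 6 h: Q falls from 24.5 to 14.7 cfs over 3 intervals.
K = (Q₂/Q₁)^(1/3) = (14.7/24.5)^(1/3) = 0.843.

K ≈ 0.843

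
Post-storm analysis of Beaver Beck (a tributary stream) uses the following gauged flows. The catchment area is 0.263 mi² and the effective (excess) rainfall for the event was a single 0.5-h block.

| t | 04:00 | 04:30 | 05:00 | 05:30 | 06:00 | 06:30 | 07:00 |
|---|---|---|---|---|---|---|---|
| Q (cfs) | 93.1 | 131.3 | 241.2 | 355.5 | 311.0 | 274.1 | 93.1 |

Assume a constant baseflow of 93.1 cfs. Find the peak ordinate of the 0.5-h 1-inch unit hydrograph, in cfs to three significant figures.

U_p ≈ 105 cfs

Direct runoff: 0.0, 38.2, 148.1, 262.4, 217.9, 181.0, 0.0 cfs; ΣQ_DR = 847.6 cfs, peak = 262.4 cfs.
Runoff depth d = ΣQ_DR·Δt / A = 847.6 × 1800 / (0.263 mi²) = 2.497 in.
The 1-inch UH is the DRH scaled by (1 in)/d, so U_p = 262.4 × 1/2.497 = 105 cfs.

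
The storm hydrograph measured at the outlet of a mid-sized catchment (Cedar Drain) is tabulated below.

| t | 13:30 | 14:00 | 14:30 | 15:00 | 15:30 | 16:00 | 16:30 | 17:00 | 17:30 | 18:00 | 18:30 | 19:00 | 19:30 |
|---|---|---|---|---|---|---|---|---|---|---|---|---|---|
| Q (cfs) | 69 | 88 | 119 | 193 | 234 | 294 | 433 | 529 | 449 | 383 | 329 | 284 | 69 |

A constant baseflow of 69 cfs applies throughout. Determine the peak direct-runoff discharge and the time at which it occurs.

Q_p = 460.0 cfs at t = 17:00

Subtracting baseflow gives direct-runoff ordinates: 0.0, 19.0, 50.0, 124.0, 165.0, 225.0, 364.0, 460.0, 380.0, 314.0, 260.0, 215.0, 0.0 cfs.
The maximum is 460.0 cfs, occurring at the reading for t = 17:00.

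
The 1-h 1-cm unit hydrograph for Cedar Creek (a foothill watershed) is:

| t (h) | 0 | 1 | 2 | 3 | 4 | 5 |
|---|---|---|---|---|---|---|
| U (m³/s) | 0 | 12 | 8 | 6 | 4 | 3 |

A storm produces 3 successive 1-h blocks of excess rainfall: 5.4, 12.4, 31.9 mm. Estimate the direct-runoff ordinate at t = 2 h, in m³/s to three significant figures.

Q ≈ 19.2 m³/s

By discrete convolution, Q_j = Σ (P_i / 10 mm) · U_{j−i}.
At t = 2 h (j=2): Q = (5.4/10)·8 + (12.4/10)·12 + (31.9/10)·0 = 19.2 m³/s.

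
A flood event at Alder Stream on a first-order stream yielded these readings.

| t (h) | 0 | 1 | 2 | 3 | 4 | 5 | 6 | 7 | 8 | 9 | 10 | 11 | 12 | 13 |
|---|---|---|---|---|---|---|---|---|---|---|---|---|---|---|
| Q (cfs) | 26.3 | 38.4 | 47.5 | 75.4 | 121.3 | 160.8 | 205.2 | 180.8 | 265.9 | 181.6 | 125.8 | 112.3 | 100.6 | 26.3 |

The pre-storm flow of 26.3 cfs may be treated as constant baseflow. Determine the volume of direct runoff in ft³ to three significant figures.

V ≈ 4.68 × 10^6 ft³

Direct-runoff ordinates (Q − Q_b): 0.0, 12.1, 21.2, 49.1, 95.0, 134.5, 178.9, 154.5, 239.6, 155.3, 99.5, 86.0, 74.3, 0.0 cfs.
ΣQ_DR = 1300 cfs.
With Δt = 1 h = 3600 s, V = ΣQ_DR · Δt = 1300 × 3600 = 4.68 × 10^6 ft³.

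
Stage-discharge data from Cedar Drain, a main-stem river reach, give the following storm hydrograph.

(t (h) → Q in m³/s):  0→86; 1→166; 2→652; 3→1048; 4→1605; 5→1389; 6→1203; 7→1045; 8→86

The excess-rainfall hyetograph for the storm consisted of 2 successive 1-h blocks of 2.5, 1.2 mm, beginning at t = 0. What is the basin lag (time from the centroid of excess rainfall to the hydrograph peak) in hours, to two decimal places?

Centroid of excess rainfall: t_c = Σ P_i·t̄_i / ΣP_i = 0.8243 h (block centres at 0.5, 1.5 h).
Hydrograph peak occurs at t = 4 h, so basin lag t_L = 4 − 0.8243 = 3.18 h.

t_L ≈ 3.18 h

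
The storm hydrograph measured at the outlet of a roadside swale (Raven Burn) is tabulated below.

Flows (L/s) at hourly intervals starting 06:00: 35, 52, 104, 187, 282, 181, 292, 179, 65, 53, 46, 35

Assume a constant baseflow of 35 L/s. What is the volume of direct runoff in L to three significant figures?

Direct-runoff ordinates (Q − Q_b): 0.0, 17.0, 69.0, 152.0, 247.0, 146.0, 257.0, 144.0, 30.0, 18.0, 11.0, 0.0 L/s.
ΣQ_DR = 1091 L/s.
With Δt = 1 h = 3600 s, V = ΣQ_DR · Δt = 1091 × 3600 = 3.93 × 10^6 L.

V ≈ 3.93 × 10^6 L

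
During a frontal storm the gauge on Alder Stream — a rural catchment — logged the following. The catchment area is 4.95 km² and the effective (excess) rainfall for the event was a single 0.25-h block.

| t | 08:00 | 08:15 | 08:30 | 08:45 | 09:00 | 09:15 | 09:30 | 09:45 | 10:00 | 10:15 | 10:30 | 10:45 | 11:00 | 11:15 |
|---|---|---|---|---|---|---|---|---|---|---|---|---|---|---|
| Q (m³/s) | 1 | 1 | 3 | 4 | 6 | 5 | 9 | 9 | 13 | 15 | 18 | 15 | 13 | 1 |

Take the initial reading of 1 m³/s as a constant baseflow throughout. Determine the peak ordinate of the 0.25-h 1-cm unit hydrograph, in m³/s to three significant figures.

U_p ≈ 9.44 m³/s

Direct runoff: 0.0, 0.0, 2.0, 3.0, 5.0, 4.0, 8.0, 8.0, 12.0, 14.0, 17.0, 14.0, 12.0, 0.0 m³/s; ΣQ_DR = 99.00 m³/s, peak = 17.0 m³/s.
Runoff depth d = ΣQ_DR·Δt / A = 99.00 × 900 / (4.95 km²) = 18.00 mm.
The 1-cm UH is the DRH scaled by (10 mm)/d, so U_p = 17.0 × 10/18.00 = 9.44 m³/s.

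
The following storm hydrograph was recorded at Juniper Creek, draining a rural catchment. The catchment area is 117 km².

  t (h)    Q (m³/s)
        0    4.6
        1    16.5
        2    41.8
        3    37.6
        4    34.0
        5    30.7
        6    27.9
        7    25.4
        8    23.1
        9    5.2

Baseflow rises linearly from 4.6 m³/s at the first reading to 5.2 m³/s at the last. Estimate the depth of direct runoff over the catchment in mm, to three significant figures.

Direct runoff: 0.00, 11.83, 37.07, 32.80, 29.13, 25.77, 22.90, 20.33, 17.97, 0.00 m³/s; ΣQ_DR = 197.8 m³/s.
V = ΣQ_DR · Δt = 197.8 × 3600 s = 7.121 × 10^5 m³.
Over A = 117 km², depth = V / A = 6.09 mm.

d ≈ 6.09 mm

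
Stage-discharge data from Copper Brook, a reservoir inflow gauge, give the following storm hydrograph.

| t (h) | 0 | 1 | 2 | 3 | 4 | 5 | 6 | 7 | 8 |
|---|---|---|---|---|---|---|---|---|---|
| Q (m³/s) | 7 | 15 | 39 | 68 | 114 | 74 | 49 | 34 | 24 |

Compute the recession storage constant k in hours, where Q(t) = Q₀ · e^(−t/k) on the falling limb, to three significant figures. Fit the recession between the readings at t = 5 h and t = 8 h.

On the falling limb, Q drops from 74 to 24 m³/s between t = 5 h and t = 8 h (Δt = 3 h).
k = −Δt / ln(Q₂/Q₁) = −3 / ln(24/74) = 2.66 h.

k ≈ 2.66 h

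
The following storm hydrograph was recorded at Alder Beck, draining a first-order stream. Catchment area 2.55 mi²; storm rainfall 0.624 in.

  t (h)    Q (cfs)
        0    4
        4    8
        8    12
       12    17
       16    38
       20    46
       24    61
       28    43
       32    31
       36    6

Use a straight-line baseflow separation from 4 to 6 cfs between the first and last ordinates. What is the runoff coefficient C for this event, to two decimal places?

C ≈ 0.84

ΣQ_DR = 216.0 cfs; V = ΣQ_DR·Δt = 3.110 × 10^6 ft³.
Runoff depth d = V / A = 0.5250 in.
C = d / P = 0.5250 / 0.624 = 0.84.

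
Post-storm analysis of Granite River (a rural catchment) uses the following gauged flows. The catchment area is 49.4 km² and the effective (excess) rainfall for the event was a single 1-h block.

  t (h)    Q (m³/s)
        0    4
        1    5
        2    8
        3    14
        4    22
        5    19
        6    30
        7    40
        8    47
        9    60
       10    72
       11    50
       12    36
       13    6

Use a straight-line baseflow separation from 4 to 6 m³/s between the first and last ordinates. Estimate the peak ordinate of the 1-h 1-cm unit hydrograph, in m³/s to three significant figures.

Direct runoff: 0.00, 0.85, 3.69, 9.54, 17.38, 14.23, 25.08, 34.92, 41.77, 54.62, 66.46, 44.31, 30.15, 0.00 m³/s; ΣQ_DR = 343.0 m³/s, peak = 66.46 m³/s.
Runoff depth d = ΣQ_DR·Δt / A = 343.0 × 3600 / (49.4 km²) = 25.00 mm.
The 1-cm UH is the DRH scaled by (10 mm)/d, so U_p = 66.46 × 10/25.00 = 26.6 m³/s.

U_p ≈ 26.6 m³/s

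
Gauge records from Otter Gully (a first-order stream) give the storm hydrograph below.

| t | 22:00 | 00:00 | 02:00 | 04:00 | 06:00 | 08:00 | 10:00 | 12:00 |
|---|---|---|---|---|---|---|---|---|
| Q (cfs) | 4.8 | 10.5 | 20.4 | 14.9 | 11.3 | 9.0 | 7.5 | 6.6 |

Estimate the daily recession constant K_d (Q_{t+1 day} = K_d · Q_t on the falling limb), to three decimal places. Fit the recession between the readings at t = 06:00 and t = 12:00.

K_d ≈ 0.116

Between t = 06:00 and t = 12:00 the flow falls from 11.3 to 6.6 cfs over 3×2 h = 6 h.
Per-interval ratio K = (6.6/11.3)^(1/3) = 0.8359; K_d = K^(24/2) = 0.116.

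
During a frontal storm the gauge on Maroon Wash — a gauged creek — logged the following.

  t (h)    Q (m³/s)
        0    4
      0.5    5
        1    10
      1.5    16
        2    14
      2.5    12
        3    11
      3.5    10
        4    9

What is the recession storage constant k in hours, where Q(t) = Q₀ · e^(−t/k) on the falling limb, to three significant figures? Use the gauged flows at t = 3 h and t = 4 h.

On the falling limb, Q drops from 11 to 9 m³/s between t = 3 h and t = 4 h (Δt = 1 h).
k = −Δt / ln(Q₂/Q₁) = −1 / ln(9/11) = 4.98 h.

k ≈ 4.98 h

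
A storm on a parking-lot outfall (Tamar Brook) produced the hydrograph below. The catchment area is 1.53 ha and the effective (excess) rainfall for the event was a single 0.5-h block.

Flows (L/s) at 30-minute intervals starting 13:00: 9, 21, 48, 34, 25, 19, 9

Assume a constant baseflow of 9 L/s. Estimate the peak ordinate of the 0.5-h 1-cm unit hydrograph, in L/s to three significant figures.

U_p ≈ 32.5 L/s

Direct runoff: 0.0, 12.0, 39.0, 25.0, 16.0, 10.0, 0.0 L/s; ΣQ_DR = 102.0 L/s, peak = 39.0 L/s.
Runoff depth d = ΣQ_DR·Δt / A = 102.0 × 1800 / (1.53 ha) = 12.00 mm.
The 1-cm UH is the DRH scaled by (10 mm)/d, so U_p = 39.0 × 10/12.00 = 32.5 L/s.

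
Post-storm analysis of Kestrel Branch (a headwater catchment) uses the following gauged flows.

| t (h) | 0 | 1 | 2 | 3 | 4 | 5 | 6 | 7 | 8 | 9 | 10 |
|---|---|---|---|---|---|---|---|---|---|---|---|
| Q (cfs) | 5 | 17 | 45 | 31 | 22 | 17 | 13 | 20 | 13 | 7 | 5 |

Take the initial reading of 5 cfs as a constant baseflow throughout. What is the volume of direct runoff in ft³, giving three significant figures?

V ≈ 5.04 × 10^5 ft³

Direct-runoff ordinates (Q − Q_b): 0.0, 12.0, 40.0, 26.0, 17.0, 12.0, 8.0, 15.0, 8.0, 2.0, 0.0 cfs.
ΣQ_DR = 140.0 cfs.
With Δt = 1 h = 3600 s, V = ΣQ_DR · Δt = 140.0 × 3600 = 5.04 × 10^5 ft³.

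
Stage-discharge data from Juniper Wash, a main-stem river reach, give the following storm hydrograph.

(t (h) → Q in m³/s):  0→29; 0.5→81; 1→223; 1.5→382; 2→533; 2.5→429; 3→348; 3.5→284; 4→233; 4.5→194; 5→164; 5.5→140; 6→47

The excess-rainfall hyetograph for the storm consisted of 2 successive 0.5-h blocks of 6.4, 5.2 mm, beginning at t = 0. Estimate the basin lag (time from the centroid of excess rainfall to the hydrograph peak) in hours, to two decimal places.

t_L ≈ 1.53 h

Centroid of excess rainfall: t_c = Σ P_i·t̄_i / ΣP_i = 0.4741 h (block centres at 0.25, 0.75 h).
Hydrograph peak occurs at t = 2 h, so basin lag t_L = 2 − 0.4741 = 1.53 h.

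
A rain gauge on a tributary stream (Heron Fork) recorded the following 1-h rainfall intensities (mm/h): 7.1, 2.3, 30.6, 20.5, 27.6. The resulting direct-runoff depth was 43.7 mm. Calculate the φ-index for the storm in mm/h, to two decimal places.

Only the 3 blocks with intensity above φ contribute runoff: 30.6, 20.5, 27.6 mm/h.
Σ(I−φ)·Δt = d  ⇒  (30.6+20.5+27.6 − 3φ)·1 = 43.7
φ = (78.70 − 43.7/1) / 3 = 11.67 mm/h.

φ ≈ 11.67 mm/h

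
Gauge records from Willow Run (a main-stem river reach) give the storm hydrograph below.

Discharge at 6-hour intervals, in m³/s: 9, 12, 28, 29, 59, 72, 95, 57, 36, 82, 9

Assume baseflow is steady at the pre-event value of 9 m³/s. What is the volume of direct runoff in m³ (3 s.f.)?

Direct-runoff ordinates (Q − Q_b): 0.0, 3.0, 19.0, 20.0, 50.0, 63.0, 86.0, 48.0, 27.0, 73.0, 0.0 m³/s.
ΣQ_DR = 389.0 m³/s.
With Δt = 6 h = 21600 s, V = ΣQ_DR · Δt = 389.0 × 21600 = 8.40 × 10^6 m³.

V ≈ 8.40 × 10^6 m³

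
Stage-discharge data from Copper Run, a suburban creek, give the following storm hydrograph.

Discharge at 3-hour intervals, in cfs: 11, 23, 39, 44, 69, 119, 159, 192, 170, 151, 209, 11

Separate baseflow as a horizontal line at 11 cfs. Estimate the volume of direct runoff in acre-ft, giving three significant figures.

Direct-runoff ordinates (Q − Q_b): 0.0, 12.0, 28.0, 33.0, 58.0, 108.0, 148.0, 181.0, 159.0, 140.0, 198.0, 0.0 cfs.
ΣQ_DR = 1065 cfs.
With Δt = 3 h = 10800 s, V = ΣQ_DR · Δt = 1065 × 10800 = 1.15 × 10^7 ft³ = 264 acre-ft.

V ≈ 264 acre-ft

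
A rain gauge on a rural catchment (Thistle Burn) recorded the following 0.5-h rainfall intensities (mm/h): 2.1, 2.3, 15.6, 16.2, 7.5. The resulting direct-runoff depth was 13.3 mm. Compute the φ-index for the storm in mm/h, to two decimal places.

φ ≈ 4.23 mm/h

Only the 3 blocks with intensity above φ contribute runoff: 15.6, 16.2, 7.5 mm/h.
Σ(I−φ)·Δt = d  ⇒  (15.6+16.2+7.5 − 3φ)·0.5 = 13.3
φ = (39.30 − 13.3/0.5) / 3 = 4.23 mm/h.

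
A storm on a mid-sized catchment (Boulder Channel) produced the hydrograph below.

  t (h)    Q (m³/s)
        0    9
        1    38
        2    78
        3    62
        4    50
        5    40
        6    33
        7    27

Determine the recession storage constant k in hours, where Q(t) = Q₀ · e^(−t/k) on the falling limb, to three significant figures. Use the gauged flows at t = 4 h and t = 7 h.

k ≈ 4.87 h

On the falling limb, Q drops from 50 to 27 m³/s between t = 4 h and t = 7 h (Δt = 3 h).
k = −Δt / ln(Q₂/Q₁) = −3 / ln(27/50) = 4.87 h.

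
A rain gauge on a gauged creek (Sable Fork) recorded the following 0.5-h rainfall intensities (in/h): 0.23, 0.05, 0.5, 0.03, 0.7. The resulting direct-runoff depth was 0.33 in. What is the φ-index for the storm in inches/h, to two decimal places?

φ ≈ 0.27 in/h

Only the 2 blocks with intensity above φ contribute runoff: 0.5, 0.7 in/h.
Σ(I−φ)·Δt = d  ⇒  (0.5+0.7 − 2φ)·0.5 = 0.33
φ = (1.200 − 0.33/0.5) / 2 = 0.27 in/h.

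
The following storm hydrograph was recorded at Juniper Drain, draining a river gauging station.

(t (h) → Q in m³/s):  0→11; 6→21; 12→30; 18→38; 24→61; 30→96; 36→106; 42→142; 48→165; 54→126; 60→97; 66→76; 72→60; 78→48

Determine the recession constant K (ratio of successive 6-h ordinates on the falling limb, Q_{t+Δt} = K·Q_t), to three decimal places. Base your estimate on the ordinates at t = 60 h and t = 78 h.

Using the recession-limb readings at t = 60 h and t = 78 h: Q falls from 97 to 48 m³/s over 3 intervals.
K = (Q₂/Q₁)^(1/3) = (48/97)^(1/3) = 0.791.

K ≈ 0.791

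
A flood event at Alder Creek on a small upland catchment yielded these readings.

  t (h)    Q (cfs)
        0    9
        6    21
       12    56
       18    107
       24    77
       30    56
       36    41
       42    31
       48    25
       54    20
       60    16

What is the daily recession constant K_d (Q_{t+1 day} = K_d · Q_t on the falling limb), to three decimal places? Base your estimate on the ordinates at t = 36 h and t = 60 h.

K_d ≈ 0.390

Between t = 36 h and t = 60 h the flow falls from 41 to 16 cfs over 4×6 h = 24 h.
Per-interval ratio K = (16/41)^(1/4) = 0.7904; K_d = K^(24/6) = 0.390.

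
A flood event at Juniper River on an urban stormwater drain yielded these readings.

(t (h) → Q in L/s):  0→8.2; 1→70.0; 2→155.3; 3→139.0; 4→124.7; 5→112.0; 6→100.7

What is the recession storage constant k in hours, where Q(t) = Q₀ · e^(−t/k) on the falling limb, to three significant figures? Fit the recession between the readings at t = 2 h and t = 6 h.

k ≈ 9.23 h

On the falling limb, Q drops from 155.3 to 100.7 L/s between t = 2 h and t = 6 h (Δt = 4 h).
k = −Δt / ln(Q₂/Q₁) = −4 / ln(100.7/155.3) = 9.23 h.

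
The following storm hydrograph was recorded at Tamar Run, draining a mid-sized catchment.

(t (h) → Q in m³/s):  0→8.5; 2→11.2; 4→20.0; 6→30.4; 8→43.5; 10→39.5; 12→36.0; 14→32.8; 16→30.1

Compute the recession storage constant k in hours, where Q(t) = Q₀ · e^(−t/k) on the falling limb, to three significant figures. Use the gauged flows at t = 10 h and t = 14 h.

On the falling limb, Q drops from 39.5 to 32.8 m³/s between t = 10 h and t = 14 h (Δt = 4 h).
k = −Δt / ln(Q₂/Q₁) = −4 / ln(32.8/39.5) = 21.5 h.

k ≈ 21.5 h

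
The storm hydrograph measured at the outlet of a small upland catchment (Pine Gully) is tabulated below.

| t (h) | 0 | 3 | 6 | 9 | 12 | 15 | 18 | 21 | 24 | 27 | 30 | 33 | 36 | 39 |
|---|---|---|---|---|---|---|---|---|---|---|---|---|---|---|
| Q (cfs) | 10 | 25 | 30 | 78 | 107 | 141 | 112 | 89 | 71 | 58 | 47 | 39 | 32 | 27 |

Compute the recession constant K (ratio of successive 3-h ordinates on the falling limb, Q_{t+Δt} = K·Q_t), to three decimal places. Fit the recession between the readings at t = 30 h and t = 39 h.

Using the recession-limb readings at t = 30 h and t = 39 h: Q falls from 47 to 27 cfs over 3 intervals.
K = (Q₂/Q₁)^(1/3) = (27/47)^(1/3) = 0.831.

K ≈ 0.831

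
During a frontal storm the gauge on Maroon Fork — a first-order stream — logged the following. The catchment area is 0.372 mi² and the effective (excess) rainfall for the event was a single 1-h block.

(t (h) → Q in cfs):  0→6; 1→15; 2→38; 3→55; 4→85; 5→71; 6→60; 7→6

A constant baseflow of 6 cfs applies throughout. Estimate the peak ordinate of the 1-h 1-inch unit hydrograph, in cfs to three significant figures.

U_p ≈ 65.9 cfs

Direct runoff: 0.0, 9.0, 32.0, 49.0, 79.0, 65.0, 54.0, 0.0 cfs; ΣQ_DR = 288.0 cfs, peak = 79.0 cfs.
Runoff depth d = ΣQ_DR·Δt / A = 288.0 × 3600 / (0.372 mi²) = 1.200 in.
The 1-inch UH is the DRH scaled by (1 in)/d, so U_p = 79.0 × 1/1.200 = 65.9 cfs.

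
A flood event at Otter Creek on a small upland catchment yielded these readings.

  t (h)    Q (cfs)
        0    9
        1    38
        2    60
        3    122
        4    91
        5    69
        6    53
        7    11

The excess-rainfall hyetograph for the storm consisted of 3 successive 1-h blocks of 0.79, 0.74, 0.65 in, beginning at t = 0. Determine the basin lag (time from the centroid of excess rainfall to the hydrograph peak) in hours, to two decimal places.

t_L ≈ 1.56 h

Centroid of excess rainfall: t_c = Σ P_i·t̄_i / ΣP_i = 1.4358 h (block centres at 0.5, 1.5, 2.5 h).
Hydrograph peak occurs at t = 3 h, so basin lag t_L = 3 − 1.4358 = 1.56 h.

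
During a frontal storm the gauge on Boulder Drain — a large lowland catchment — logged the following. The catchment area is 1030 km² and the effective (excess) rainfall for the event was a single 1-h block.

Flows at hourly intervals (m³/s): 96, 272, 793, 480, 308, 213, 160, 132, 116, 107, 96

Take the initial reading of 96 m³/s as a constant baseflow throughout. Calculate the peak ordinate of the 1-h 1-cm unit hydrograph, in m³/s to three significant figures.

U_p ≈ 1160 m³/s

Direct runoff: 0.0, 176.0, 697.0, 384.0, 212.0, 117.0, 64.0, 36.0, 20.0, 11.0, 0.0 m³/s; ΣQ_DR = 1717 m³/s, peak = 697.0 m³/s.
Runoff depth d = ΣQ_DR·Δt / A = 1717 × 3600 / (1030 km²) = 6.001 mm.
The 1-cm UH is the DRH scaled by (10 mm)/d, so U_p = 697.0 × 10/6.001 = 1160 m³/s.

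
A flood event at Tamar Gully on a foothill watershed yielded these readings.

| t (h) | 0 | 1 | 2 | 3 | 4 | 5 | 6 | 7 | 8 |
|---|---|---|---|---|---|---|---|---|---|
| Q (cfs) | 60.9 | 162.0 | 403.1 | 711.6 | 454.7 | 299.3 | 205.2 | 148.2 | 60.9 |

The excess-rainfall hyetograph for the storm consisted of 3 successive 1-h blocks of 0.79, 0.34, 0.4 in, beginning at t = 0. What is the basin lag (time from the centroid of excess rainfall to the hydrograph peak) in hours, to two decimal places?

Centroid of excess rainfall: t_c = Σ P_i·t̄_i / ΣP_i = 1.2451 h (block centres at 0.5, 1.5, 2.5 h).
Hydrograph peak occurs at t = 3 h, so basin lag t_L = 3 − 1.2451 = 1.75 h.

t_L ≈ 1.75 h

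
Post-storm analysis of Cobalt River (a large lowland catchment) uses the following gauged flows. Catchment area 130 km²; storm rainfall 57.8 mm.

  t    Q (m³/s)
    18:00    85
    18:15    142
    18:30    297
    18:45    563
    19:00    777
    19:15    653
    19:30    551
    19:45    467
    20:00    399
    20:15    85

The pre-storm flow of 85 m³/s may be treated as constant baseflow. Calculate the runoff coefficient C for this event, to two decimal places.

C ≈ 0.38

ΣQ_DR = 3169 m³/s; V = ΣQ_DR·Δt = 2.852 × 10^6 m³.
Runoff depth d = V / A = 21.94 mm.
C = d / P = 21.94 / 57.8 = 0.38.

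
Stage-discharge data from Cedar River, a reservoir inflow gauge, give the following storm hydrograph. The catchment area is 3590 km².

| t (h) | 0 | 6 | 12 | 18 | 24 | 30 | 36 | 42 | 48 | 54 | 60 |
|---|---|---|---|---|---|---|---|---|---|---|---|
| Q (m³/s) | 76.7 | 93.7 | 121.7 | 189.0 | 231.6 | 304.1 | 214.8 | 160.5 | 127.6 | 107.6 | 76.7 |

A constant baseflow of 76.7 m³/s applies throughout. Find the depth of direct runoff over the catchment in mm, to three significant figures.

Direct runoff: 0.0, 17.0, 45.0, 112.3, 154.9, 227.4, 138.1, 83.8, 50.9, 30.9, 0.0 m³/s; ΣQ_DR = 860.3 m³/s.
V = ΣQ_DR · Δt = 860.3 × 21600 s = 1.858 × 10^7 m³.
Over A = 3590 km², depth = V / A = 5.18 mm.

d ≈ 5.18 mm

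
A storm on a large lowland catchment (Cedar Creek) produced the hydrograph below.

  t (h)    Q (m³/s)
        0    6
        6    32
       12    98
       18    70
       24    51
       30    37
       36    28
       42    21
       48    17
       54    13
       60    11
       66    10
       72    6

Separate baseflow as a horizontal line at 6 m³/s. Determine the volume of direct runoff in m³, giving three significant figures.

Direct-runoff ordinates (Q − Q_b): 0.0, 26.0, 92.0, 64.0, 45.0, 31.0, 22.0, 15.0, 11.0, 7.0, 5.0, 4.0, 0.0 m³/s.
ΣQ_DR = 322.0 m³/s.
With Δt = 6 h = 21600 s, V = ΣQ_DR · Δt = 322.0 × 21600 = 6.96 × 10^6 m³.

V ≈ 6.96 × 10^6 m³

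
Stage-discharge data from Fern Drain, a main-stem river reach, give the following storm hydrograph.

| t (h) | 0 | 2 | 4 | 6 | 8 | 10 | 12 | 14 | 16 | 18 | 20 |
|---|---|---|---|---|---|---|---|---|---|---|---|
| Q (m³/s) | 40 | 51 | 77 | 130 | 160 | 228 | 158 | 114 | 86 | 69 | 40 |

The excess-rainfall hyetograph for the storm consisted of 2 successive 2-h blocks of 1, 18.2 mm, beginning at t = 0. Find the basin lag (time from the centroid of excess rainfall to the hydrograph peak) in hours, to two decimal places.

Centroid of excess rainfall: t_c = Σ P_i·t̄_i / ΣP_i = 2.8958 h (block centres at 1, 3 h).
Hydrograph peak occurs at t = 10 h, so basin lag t_L = 10 − 2.8958 = 7.10 h.

t_L ≈ 7.10 h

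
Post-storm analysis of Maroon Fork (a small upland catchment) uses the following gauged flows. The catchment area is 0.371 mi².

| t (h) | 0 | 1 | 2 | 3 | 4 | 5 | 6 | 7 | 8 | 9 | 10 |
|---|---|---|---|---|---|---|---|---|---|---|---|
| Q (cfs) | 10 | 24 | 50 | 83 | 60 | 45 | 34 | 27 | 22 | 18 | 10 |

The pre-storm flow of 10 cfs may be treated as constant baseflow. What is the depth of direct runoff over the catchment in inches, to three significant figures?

Direct runoff: 0.0, 14.0, 40.0, 73.0, 50.0, 35.0, 24.0, 17.0, 12.0, 8.0, 0.0 cfs; ΣQ_DR = 273.0 cfs.
V = ΣQ_DR · Δt = 273.0 × 3600 s = 9.828 × 10^5 ft³.
Over A = 0.371 mi², depth = V / A = 1.14 in.

d ≈ 1.14 in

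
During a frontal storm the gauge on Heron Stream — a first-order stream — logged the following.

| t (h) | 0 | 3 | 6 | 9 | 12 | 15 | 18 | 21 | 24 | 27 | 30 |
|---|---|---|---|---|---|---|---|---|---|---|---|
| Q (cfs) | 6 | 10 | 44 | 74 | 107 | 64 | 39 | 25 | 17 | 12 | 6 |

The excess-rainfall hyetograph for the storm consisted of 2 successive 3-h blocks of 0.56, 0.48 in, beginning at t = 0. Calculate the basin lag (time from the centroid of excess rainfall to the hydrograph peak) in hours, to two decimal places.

t_L ≈ 9.12 h

Centroid of excess rainfall: t_c = Σ P_i·t̄_i / ΣP_i = 2.8846 h (block centres at 1.5, 4.5 h).
Hydrograph peak occurs at t = 12 h, so basin lag t_L = 12 − 2.8846 = 9.12 h.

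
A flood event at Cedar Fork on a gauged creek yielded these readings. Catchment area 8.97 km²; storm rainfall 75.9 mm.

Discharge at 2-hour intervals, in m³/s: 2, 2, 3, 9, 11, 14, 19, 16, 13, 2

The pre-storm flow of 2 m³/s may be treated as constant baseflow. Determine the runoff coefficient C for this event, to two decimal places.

C ≈ 0.75

ΣQ_DR = 71.00 m³/s; V = ΣQ_DR·Δt = 5.112 × 10^5 m³.
Runoff depth d = V / A = 56.99 mm.
C = d / P = 56.99 / 75.9 = 0.75.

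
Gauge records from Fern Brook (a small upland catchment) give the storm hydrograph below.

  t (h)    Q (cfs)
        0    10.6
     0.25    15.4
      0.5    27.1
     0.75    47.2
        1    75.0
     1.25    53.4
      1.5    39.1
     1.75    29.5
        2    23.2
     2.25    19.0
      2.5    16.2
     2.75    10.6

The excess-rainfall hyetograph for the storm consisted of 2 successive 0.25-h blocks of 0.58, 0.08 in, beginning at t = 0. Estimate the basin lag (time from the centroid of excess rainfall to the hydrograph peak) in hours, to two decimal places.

t_L ≈ 0.84 h

Centroid of excess rainfall: t_c = Σ P_i·t̄_i / ΣP_i = 0.1553 h (block centres at 0.125, 0.375 h).
Hydrograph peak occurs at t = 1 h, so basin lag t_L = 1 − 0.1553 = 0.84 h.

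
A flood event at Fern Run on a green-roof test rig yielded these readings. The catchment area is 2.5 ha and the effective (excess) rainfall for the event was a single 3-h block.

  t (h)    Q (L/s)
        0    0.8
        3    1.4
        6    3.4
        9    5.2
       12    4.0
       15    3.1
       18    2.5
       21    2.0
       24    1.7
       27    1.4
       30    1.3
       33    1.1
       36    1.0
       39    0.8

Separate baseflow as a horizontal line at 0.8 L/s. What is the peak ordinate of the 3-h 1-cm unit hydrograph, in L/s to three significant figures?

U_p ≈ 5.51 L/s

Direct runoff: 0.0, 0.6, 2.6, 4.4, 3.2, 2.3, 1.7, 1.2, 0.9, 0.6, 0.5, 0.3, 0.2, 0.0 L/s; ΣQ_DR = 18.50 L/s, peak = 4.4 L/s.
Runoff depth d = ΣQ_DR·Δt / A = 18.50 × 10800 / (2.5 ha) = 7.992 mm.
The 1-cm UH is the DRH scaled by (10 mm)/d, so U_p = 4.4 × 10/7.992 = 5.51 L/s.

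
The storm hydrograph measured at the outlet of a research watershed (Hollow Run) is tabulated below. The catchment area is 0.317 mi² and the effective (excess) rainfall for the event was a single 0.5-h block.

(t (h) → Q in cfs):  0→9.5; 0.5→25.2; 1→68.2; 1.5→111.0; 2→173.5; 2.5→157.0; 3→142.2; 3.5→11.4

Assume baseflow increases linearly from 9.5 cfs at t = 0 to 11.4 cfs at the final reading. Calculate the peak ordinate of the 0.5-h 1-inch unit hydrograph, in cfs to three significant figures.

Direct runoff: 0.00, 15.43, 58.16, 100.69, 162.91, 146.14, 131.07, 0.00 cfs; ΣQ_DR = 614.4 cfs, peak = 162.91 cfs.
Runoff depth d = ΣQ_DR·Δt / A = 614.4 × 1800 / (0.317 mi²) = 1.502 in.
The 1-inch UH is the DRH scaled by (1 in)/d, so U_p = 162.91 × 1/1.502 = 108 cfs.

U_p ≈ 108 cfs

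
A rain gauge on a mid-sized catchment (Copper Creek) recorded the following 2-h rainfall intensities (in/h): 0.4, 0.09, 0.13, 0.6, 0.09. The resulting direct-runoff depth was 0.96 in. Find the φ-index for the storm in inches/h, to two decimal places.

Only the 2 blocks with intensity above φ contribute runoff: 0.4, 0.6 in/h.
Σ(I−φ)·Δt = d  ⇒  (0.4+0.6 − 2φ)·2 = 0.96
φ = (1.000 − 0.96/2) / 2 = 0.26 in/h.

φ ≈ 0.26 in/h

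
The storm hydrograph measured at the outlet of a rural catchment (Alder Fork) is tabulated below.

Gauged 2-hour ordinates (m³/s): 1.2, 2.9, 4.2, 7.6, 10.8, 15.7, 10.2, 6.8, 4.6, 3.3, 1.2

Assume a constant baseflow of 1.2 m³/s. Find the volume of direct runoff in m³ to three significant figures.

Direct-runoff ordinates (Q − Q_b): 0.0, 1.7, 3.0, 6.4, 9.6, 14.5, 9.0, 5.6, 3.4, 2.1, 0.0 m³/s.
ΣQ_DR = 55.30 m³/s.
With Δt = 2 h = 7200 s, V = ΣQ_DR · Δt = 55.30 × 7200 = 3.98 × 10^5 m³.

V ≈ 3.98 × 10^5 m³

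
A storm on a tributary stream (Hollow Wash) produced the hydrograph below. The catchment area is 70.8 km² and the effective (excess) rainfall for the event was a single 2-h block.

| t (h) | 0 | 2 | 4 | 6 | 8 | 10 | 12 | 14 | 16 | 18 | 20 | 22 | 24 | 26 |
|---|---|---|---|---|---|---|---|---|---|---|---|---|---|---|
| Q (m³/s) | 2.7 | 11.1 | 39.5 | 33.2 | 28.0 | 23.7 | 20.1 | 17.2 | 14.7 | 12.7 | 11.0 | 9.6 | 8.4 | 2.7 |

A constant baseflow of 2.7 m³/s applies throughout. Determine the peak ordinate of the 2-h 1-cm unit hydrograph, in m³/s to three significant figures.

Direct runoff: 0.0, 8.4, 36.8, 30.5, 25.3, 21.0, 17.4, 14.5, 12.0, 10.0, 8.3, 6.9, 5.7, 0.0 m³/s; ΣQ_DR = 196.8 m³/s, peak = 36.8 m³/s.
Runoff depth d = ΣQ_DR·Δt / A = 196.8 × 7200 / (70.8 km²) = 20.01 mm.
The 1-cm UH is the DRH scaled by (10 mm)/d, so U_p = 36.8 × 10/20.01 = 18.4 m³/s.

U_p ≈ 18.4 m³/s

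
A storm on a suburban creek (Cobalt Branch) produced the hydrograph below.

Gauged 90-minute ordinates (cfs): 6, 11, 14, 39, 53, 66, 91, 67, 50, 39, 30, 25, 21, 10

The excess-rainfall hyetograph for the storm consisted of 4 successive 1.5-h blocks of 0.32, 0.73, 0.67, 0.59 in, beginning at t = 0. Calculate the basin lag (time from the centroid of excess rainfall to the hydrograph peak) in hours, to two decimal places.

t_L ≈ 5.76 h

Centroid of excess rainfall: t_c = Σ P_i·t̄_i / ΣP_i = 3.2435 h (block centres at 0.75, 2.25, 3.75, 5.25 h).
Hydrograph peak occurs at t = 9 h, so basin lag t_L = 9 − 3.2435 = 5.76 h.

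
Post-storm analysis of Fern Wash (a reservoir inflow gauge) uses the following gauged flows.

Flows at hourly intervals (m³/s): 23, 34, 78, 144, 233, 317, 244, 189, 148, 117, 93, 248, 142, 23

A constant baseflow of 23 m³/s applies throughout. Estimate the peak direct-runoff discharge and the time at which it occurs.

Q_p = 294.0 m³/s at t = 5 h

Subtracting baseflow gives direct-runoff ordinates: 0.0, 11.0, 55.0, 121.0, 210.0, 294.0, 221.0, 166.0, 125.0, 94.0, 70.0, 225.0, 119.0, 0.0 m³/s.
The maximum is 294.0 m³/s, occurring at the reading for t = 5 h.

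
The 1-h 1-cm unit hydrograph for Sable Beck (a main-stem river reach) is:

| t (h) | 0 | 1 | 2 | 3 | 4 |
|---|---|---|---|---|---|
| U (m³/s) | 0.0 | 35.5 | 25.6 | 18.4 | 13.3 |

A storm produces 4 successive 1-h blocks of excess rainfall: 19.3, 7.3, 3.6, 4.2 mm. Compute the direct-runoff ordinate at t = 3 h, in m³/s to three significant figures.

By discrete convolution, Q_j = Σ (P_i / 10 mm) · U_{j−i}.
At t = 3 h (j=3): Q = (19.3/10)·18.4 + (7.3/10)·25.6 + (3.6/10)·35.5 + (4.2/10)·0.0 = 67.0 m³/s.

Q ≈ 67.0 m³/s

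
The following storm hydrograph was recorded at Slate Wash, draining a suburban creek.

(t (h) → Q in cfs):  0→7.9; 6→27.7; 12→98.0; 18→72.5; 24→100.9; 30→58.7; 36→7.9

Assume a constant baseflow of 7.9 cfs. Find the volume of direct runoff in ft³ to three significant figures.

V ≈ 6.88 × 10^6 ft³

Direct-runoff ordinates (Q − Q_b): 0.0, 19.8, 90.1, 64.6, 93.0, 50.8, 0.0 cfs.
ΣQ_DR = 318.3 cfs.
With Δt = 6 h = 21600 s, V = ΣQ_DR · Δt = 318.3 × 21600 = 6.88 × 10^6 ft³.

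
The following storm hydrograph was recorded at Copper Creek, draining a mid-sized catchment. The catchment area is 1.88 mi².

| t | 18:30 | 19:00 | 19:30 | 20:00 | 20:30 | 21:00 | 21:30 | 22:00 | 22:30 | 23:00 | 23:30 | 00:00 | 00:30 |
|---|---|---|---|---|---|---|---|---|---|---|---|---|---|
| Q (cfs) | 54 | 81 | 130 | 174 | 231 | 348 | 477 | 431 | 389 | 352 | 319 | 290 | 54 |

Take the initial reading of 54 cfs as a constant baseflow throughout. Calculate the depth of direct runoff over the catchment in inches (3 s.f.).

d ≈ 1.08 in

Direct runoff: 0.0, 27.0, 76.0, 120.0, 177.0, 294.0, 423.0, 377.0, 335.0, 298.0, 265.0, 236.0, 0.0 cfs; ΣQ_DR = 2628 cfs.
V = ΣQ_DR · Δt = 2628 × 1800 s = 4.730 × 10^6 ft³.
Over A = 1.88 mi², depth = V / A = 1.08 in.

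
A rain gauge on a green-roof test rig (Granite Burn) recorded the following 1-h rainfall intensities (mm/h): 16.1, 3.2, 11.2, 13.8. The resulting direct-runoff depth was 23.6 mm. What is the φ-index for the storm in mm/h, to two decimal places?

φ ≈ 5.83 mm/h

Only the 3 blocks with intensity above φ contribute runoff: 16.1, 11.2, 13.8 mm/h.
Σ(I−φ)·Δt = d  ⇒  (16.1+11.2+13.8 − 3φ)·1 = 23.6
φ = (41.10 − 23.6/1) / 3 = 5.83 mm/h.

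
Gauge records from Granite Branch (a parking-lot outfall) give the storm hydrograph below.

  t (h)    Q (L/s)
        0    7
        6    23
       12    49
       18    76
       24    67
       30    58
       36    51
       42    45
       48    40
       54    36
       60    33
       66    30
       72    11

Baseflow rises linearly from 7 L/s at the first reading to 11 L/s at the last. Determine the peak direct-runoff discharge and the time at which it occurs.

Subtracting baseflow gives direct-runoff ordinates: 0.00, 15.67, 41.33, 68.00, 58.67, 49.33, 42.00, 35.67, 30.33, 26.00, 22.67, 19.33, 0.00 L/s.
The maximum is 68.00 L/s, occurring at the reading for t = 18 h.

Q_p = 68.00 L/s at t = 18 h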